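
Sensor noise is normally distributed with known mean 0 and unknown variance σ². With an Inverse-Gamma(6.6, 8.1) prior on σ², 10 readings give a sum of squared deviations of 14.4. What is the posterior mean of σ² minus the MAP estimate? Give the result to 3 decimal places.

0.229

Posterior: Inverse-Gamma(shape = 6.6+10/2 = 11.6, scale = 8.1+14.4/2 = 15.3).
Mode = β/(α+1) = 15.3/12.6 = 1.214.
Mean = β/(α−1) = 15.3/10.6 = 1.443.
Difference = 1.443 − 1.214 = 0.229.
The posterior is right-skewed, so the mean exceeds the mode.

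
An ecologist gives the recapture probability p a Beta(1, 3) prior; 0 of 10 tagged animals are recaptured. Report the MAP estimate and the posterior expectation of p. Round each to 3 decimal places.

Posterior: Beta(1+0, 3+10) = Beta(1, 13).
Since α = 1 ≤ 1 and β > 1, the Beta density is monotone decreasing on [0,1]; the mode is at 0.
Mean = 1/(1+13) = 0.071.

MAP = 0.000; posterior mean = 0.071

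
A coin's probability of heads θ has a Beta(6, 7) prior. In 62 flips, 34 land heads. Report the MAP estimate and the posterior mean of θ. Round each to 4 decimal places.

Posterior: Beta(6+34, 7+28) = Beta(40, 35).
Mode = (40−1)/(40+35−2) = 39/73 = 0.5342.
Mean = 40/(40+35) = 40/75 = 0.5333.
Left-skewed posterior ⇒ mean < mode.

MAP estimate = 0.5342, posterior mean = 0.5333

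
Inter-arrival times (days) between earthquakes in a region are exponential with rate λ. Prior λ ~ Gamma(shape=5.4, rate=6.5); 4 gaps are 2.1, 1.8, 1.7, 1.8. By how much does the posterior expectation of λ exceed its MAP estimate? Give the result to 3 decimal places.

Σ times = 7.4. Posterior: Gamma(shape = 5.4+4 = 9.4, rate = 6.5+7.4 = 13.9).
Mode = (α−1)/β = 8.4/13.9 = 0.604.
Mean = α/β = 9.4/13.9 = 0.676.
Difference = 0.676 − 0.604 = 0.072.

0.072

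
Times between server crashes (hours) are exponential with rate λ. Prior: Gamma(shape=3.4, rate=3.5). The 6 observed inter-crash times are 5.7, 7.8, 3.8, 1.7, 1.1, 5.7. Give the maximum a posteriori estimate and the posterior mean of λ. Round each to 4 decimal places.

Σ times = 25.8. Posterior: Gamma(shape = 3.4+6 = 9.4, rate = 3.5+25.8 = 29.3).
Mode = (α−1)/β = 8.4/29.3 = 0.2867.
Mean = α/β = 9.4/29.3 = 0.3208.

maximum a posteriori estimate = 0.2867, posterior mean = 0.3208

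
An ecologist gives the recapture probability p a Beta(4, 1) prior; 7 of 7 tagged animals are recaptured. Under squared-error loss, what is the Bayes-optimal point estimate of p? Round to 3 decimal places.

0.917

Posterior: Beta(4+7, 1+0) = Beta(11, 1).
Since β = 1 ≤ 1 and α > 1, the Beta density is monotone increasing on [0,1]; the mode is at 1.
Mean = 11/(11+1) = 0.917.
Squared-error loss ⇒ the optimal estimator is the posterior mean.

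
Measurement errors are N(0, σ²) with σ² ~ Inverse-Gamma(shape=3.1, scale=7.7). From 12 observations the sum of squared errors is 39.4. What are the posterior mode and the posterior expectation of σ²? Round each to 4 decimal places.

MAP: 2.7129. Posterior mean: 3.3827.

Posterior: Inverse-Gamma(shape = 3.1+12/2 = 9.1, scale = 7.7+39.4/2 = 27.4).
Mode = β/(α+1) = 27.4/10.1 = 2.7129.
Mean = β/(α−1) = 27.4/8.1 = 3.3827.
Mean > mode: the posterior has a right tail.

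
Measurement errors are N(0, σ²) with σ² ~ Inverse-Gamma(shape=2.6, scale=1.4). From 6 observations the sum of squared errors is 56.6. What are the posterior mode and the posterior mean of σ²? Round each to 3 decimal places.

Posterior: Inverse-Gamma(shape = 2.6+6/2 = 5.6, scale = 1.4+56.6/2 = 29.7).
Mode = β/(α+1) = 29.7/6.6 = 4.500.
Mean = β/(α−1) = 29.7/4.6 = 6.457.

σ²_MAP = 4.500, E[σ²|data] = 6.457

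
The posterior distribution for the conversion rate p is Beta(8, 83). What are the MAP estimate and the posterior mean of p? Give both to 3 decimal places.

Mode = (8−1)/(8+83−2) = 7/89 = 0.079.
Mean = 8/(8+83) = 8/91 = 0.088.
Mean > mode: the posterior has a right tail.

MAP = 0.079; posterior mean = 0.088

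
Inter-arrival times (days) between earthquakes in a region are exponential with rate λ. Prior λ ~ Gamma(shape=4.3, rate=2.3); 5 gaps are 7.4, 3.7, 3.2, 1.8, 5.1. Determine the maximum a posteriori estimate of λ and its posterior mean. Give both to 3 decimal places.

MAP = 0.353; posterior mean = 0.396

Σ times = 21.2. Posterior: Gamma(shape = 4.3+5 = 9.3, rate = 2.3+21.2 = 23.5).
Mode = (α−1)/β = 8.3/23.5 = 0.353.
Mean = α/β = 9.3/23.5 = 0.396.
The posterior is right-skewed, so the mean exceeds the mode.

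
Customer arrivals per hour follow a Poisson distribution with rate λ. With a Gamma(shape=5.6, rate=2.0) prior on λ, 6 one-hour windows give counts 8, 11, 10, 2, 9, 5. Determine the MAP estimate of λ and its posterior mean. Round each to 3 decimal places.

Σ counts = 45. Posterior: Gamma(shape = 5.6+45 = 50.6, rate = 2.0+6 = 8.0).
Mode = (α−1)/β = 49.6/8.0 = 6.200.
Mean = α/β = 50.6/8.0 = 6.325.
The posterior is right-skewed, so the mean exceeds the mode.

MAP estimate = 6.200, posterior mean = 6.325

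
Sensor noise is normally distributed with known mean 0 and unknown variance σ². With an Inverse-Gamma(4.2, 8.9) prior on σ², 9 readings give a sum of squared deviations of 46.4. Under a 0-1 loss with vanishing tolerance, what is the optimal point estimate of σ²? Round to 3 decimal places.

Posterior: Inverse-Gamma(shape = 4.2+9/2 = 8.7, scale = 8.9+46.4/2 = 32.1).
Mode = β/(α+1) = 32.1/9.7 = 3.309.
Mean = β/(α−1) = 32.1/7.7 = 4.169.
This is the posterior mode — the MAP estimate.

3.309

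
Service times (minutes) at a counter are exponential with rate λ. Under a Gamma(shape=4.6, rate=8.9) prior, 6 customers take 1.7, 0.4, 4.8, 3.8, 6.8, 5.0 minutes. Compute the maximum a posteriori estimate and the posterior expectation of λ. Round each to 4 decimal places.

maximum a posteriori estimate = 0.3057, posterior expectation = 0.3376

Σ times = 22.5. Posterior: Gamma(shape = 4.6+6 = 10.6, rate = 8.9+22.5 = 31.4).
Mode = (α−1)/β = 9.6/31.4 = 0.3057.
Mean = α/β = 10.6/31.4 = 0.3376.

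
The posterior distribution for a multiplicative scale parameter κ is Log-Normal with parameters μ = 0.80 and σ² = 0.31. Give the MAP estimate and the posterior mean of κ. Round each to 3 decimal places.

MAP estimate = 1.632, posterior mean = 2.599

Mode = exp(μ − σ²) = exp(0.49) = 1.632.
Mean = exp(μ + σ²/2) = exp(0.955) = 2.599.
The posterior is right-skewed, so the mean exceeds the mode.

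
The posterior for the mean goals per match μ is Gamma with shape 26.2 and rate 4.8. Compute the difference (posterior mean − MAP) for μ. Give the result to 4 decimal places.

Mode = (α−1)/β = 25.2/4.8 = 5.2500.
Mean = α/β = 26.2/4.8 = 5.4583.
Difference = 5.4583 − 5.2500 = 0.2083.
Right-skewed posterior ⇒ mode < mean.

0.2083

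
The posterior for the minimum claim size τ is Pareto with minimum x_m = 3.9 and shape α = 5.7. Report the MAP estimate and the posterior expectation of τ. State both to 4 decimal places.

The Pareto density is strictly decreasing on [x_m, ∞), so the mode is x_m = 3.9000.
Mean = α·x_m/(α−1) = 5.7·3.9/4.7 = 4.7298.

MAP = 3.9000, posterior mean = 4.7298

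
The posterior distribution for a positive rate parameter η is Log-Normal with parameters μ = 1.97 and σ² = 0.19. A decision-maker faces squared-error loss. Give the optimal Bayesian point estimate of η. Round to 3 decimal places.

7.885

Mode = exp(μ − σ²) = exp(1.78) = 5.930.
Mean = exp(μ + σ²/2) = exp(2.065) = 7.885.
Squared-error loss ⇒ the optimal estimator is the posterior mean.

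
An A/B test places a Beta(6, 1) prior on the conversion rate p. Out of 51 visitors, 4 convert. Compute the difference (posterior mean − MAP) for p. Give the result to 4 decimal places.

Posterior: Beta(6+4, 1+47) = Beta(10, 48).
Mode = (10−1)/(10+48−2) = 9/56 = 0.1607.
Mean = 10/(10+48) = 10/58 = 0.1724.
Difference = 0.1724 − 0.1607 = 0.0117.
Right-skewed posterior ⇒ mode < mean.

0.0117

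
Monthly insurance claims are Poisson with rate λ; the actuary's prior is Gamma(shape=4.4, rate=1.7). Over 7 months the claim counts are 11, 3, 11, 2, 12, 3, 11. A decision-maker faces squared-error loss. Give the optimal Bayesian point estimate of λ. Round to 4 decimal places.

Σ counts = 53. Posterior: Gamma(shape = 4.4+53 = 57.4, rate = 1.7+7 = 8.7).
Mode = (α−1)/β = 56.4/8.7 = 6.4828.
Mean = α/β = 57.4/8.7 = 6.5977.
Squared-error loss ⇒ the optimal estimator is the posterior mean.

6.5977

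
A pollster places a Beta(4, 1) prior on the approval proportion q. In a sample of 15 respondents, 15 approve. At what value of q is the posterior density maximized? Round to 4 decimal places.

1.0000

Posterior: Beta(4+15, 1+0) = Beta(19, 1).
Since β = 1 ≤ 1 and α > 1, the Beta density is monotone increasing on [0,1]; the mode is at 1.
Mean = 19/(19+1) = 0.9500.
This is the posterior mode — the MAP estimate.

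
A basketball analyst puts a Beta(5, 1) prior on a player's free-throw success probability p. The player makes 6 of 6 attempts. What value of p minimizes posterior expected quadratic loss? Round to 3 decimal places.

Posterior: Beta(5+6, 1+0) = Beta(11, 1).
Since β = 1 ≤ 1 and α > 1, the Beta density is monotone increasing on [0,1]; the mode is at 1.
Mean = 11/(11+1) = 0.917.
Quadratic loss ⇒ the optimal estimator is the posterior mean.

0.917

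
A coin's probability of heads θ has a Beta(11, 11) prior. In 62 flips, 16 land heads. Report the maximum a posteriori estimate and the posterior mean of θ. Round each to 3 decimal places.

maximum a posteriori estimate = 0.317, posterior mean = 0.321

Posterior: Beta(11+16, 11+46) = Beta(27, 57).
Mode = (27−1)/(27+57−2) = 26/82 = 0.317.
Mean = 27/(27+57) = 27/84 = 0.321.
Right-skewed posterior ⇒ mode < mean.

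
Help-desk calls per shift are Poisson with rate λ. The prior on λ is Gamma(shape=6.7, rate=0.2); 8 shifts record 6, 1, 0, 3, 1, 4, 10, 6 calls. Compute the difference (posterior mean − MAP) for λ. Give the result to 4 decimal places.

0.1220

Σ counts = 31. Posterior: Gamma(shape = 6.7+31 = 37.7, rate = 0.2+8 = 8.2).
Mode = (α−1)/β = 36.7/8.2 = 4.4756.
Mean = α/β = 37.7/8.2 = 4.5976.
Difference = 4.5976 − 4.4756 = 0.1220.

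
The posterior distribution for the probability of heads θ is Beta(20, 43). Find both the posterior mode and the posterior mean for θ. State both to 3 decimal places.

MAP: 0.311. Posterior mean: 0.317.

Mode = (20−1)/(20+43−2) = 19/61 = 0.311.
Mean = 20/(20+43) = 20/63 = 0.317.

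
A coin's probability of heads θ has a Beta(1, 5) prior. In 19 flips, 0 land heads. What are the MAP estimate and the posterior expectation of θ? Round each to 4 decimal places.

Posterior: Beta(1+0, 5+19) = Beta(1, 24).
Since α = 1 ≤ 1 and β > 1, the Beta density is monotone decreasing on [0,1]; the mode is at 0.
Mean = 1/(1+24) = 0.0400.

MAP = 0.0000; posterior mean = 0.0400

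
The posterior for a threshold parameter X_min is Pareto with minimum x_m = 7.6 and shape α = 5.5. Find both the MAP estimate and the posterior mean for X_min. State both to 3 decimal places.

MAP estimate = 7.600, posterior mean = 9.289

The Pareto density is strictly decreasing on [x_m, ∞), so the mode is x_m = 7.600.
Mean = α·x_m/(α−1) = 5.5·7.6/4.5 = 9.289.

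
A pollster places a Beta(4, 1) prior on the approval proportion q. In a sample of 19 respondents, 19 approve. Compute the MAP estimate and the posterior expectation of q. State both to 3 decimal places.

MAP = 1.000; posterior mean = 0.958

Posterior: Beta(4+19, 1+0) = Beta(23, 1).
Since β = 1 ≤ 1 and α > 1, the Beta density is monotone increasing on [0,1]; the mode is at 1.
Mean = 23/(23+1) = 0.958.
Mode > mean: the posterior has a left tail.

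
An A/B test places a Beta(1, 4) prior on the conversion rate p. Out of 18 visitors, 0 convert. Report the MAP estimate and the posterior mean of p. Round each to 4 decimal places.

Posterior: Beta(1+0, 4+18) = Beta(1, 22).
Since α = 1 ≤ 1 and β > 1, the Beta density is monotone decreasing on [0,1]; the mode is at 0.
Mean = 1/(1+22) = 0.0435.
The posterior is right-skewed, so the mean exceeds the mode.

MAP estimate = 0.0000, posterior mean = 0.0435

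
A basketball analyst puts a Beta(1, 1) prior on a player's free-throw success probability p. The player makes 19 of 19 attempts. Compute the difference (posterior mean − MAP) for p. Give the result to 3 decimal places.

Posterior: Beta(1+19, 1+0) = Beta(20, 1).
Since β = 1 ≤ 1 and α > 1, the Beta density is monotone increasing on [0,1]; the mode is at 1.
Mean = 20/(20+1) = 0.952.
Difference = 0.952 − 1.000 = -0.048.

-0.048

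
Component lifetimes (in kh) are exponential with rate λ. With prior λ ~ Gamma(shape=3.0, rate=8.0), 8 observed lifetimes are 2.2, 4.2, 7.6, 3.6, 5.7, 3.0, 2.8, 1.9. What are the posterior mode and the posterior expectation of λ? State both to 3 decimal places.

MAP = 0.256; posterior mean = 0.282

Σ times = 31.0. Posterior: Gamma(shape = 3.0+8 = 11.0, rate = 8.0+31.0 = 39.0).
Mode = (α−1)/β = 10.0/39.0 = 0.256.
Mean = α/β = 11.0/39.0 = 0.282.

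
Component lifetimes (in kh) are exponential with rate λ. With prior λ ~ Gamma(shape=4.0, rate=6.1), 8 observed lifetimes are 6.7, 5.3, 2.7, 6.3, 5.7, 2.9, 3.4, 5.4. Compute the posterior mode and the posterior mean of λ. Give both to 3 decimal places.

MAP: 0.247. Posterior mean: 0.270.

Σ times = 38.4. Posterior: Gamma(shape = 4.0+8 = 12.0, rate = 6.1+38.4 = 44.5).
Mode = (α−1)/β = 11.0/44.5 = 0.247.
Mean = α/β = 12.0/44.5 = 0.270.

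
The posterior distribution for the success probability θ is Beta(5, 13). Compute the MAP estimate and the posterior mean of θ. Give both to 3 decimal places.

MAP = 0.250; posterior mean = 0.278

Mode = (5−1)/(5+13−2) = 4/16 = 0.250.
Mean = 5/(5+13) = 5/18 = 0.278.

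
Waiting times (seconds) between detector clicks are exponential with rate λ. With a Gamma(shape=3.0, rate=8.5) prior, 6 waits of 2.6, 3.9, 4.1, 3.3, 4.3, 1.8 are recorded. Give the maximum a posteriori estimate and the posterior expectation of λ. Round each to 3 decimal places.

MAP = 0.281; posterior mean = 0.316

Σ times = 20.0. Posterior: Gamma(shape = 3.0+6 = 9.0, rate = 8.5+20.0 = 28.5).
Mode = (α−1)/β = 8.0/28.5 = 0.281.
Mean = α/β = 9.0/28.5 = 0.316.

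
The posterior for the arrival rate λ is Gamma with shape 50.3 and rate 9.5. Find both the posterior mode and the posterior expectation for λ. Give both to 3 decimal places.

λ_MAP = 5.189, E[λ|data] = 5.295

Mode = (α−1)/β = 49.3/9.5 = 5.189.
Mean = α/β = 50.3/9.5 = 5.295.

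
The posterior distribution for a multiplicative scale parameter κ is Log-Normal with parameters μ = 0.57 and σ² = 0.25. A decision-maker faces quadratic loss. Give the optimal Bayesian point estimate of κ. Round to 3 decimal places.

2.004

Mode = exp(μ − σ²) = exp(0.32) = 1.377.
Mean = exp(μ + σ²/2) = exp(0.695) = 2.004.
Quadratic loss ⇒ the optimal estimator is the posterior mean.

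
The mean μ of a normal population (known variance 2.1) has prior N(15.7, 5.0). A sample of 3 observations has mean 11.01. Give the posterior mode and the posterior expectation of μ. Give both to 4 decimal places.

Posterior for μ is Normal. Precision-weighted mean: (1/5.0·15.7 + 3/2.1·11.01) / (1/5.0 + 3/2.1) = 11.5860.
A Normal posterior is symmetric, so mode = mean.

MAP: 11.5860. Posterior mean: 11.5860.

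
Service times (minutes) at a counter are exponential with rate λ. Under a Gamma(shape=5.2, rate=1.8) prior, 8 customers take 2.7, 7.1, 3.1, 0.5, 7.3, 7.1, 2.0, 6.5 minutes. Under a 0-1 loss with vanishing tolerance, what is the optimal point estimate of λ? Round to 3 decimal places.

Σ times = 36.3. Posterior: Gamma(shape = 5.2+8 = 13.2, rate = 1.8+36.3 = 38.1).
Mode = (α−1)/β = 12.2/38.1 = 0.320.
Mean = α/β = 13.2/38.1 = 0.346.
This is the posterior mode — the MAP estimate.

0.320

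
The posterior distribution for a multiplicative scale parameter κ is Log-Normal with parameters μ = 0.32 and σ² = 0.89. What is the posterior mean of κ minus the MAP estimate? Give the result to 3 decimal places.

1.583

Mode = exp(μ − σ²) = exp(-0.57) = 0.566.
Mean = exp(μ + σ²/2) = exp(0.765) = 2.149.
Difference = 2.149 − 0.566 = 1.583.
Right-skewed posterior ⇒ mode < mean.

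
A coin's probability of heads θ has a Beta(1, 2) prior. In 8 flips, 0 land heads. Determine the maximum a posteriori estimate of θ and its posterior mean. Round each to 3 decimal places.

maximum a posteriori estimate = 0.000, posterior mean = 0.091

Posterior: Beta(1+0, 2+8) = Beta(1, 10).
Since α = 1 ≤ 1 and β > 1, the Beta density is monotone decreasing on [0,1]; the mode is at 0.
Mean = 1/(1+10) = 0.091.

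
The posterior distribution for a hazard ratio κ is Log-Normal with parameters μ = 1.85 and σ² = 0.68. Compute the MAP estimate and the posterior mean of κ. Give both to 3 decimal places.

MAP estimate = 3.222, posterior mean = 8.935

Mode = exp(μ − σ²) = exp(1.17) = 3.222.
Mean = exp(μ + σ²/2) = exp(2.190) = 8.935.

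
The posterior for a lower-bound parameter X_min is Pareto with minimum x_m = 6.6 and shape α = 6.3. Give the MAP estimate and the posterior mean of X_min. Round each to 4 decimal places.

MAP estimate = 6.6000, posterior mean = 7.8453

The Pareto density is strictly decreasing on [x_m, ∞), so the mode is x_m = 6.6000.
Mean = α·x_m/(α−1) = 6.3·6.6/5.3 = 7.8453.
Right-skewed posterior ⇒ mode < mean.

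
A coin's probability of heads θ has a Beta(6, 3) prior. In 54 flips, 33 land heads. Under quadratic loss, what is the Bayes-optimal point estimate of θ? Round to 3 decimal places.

0.619

Posterior: Beta(6+33, 3+21) = Beta(39, 24).
Mode = (39−1)/(39+24−2) = 38/61 = 0.623.
Mean = 39/(39+24) = 39/63 = 0.619.
Quadratic loss ⇒ the optimal estimator is the posterior mean.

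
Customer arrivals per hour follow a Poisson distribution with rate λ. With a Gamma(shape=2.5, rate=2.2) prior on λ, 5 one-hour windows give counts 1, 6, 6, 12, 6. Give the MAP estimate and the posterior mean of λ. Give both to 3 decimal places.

Σ counts = 31. Posterior: Gamma(shape = 2.5+31 = 33.5, rate = 2.2+5 = 7.2).
Mode = (α−1)/β = 32.5/7.2 = 4.514.
Mean = α/β = 33.5/7.2 = 4.653.

MAP estimate = 4.514, posterior mean = 4.653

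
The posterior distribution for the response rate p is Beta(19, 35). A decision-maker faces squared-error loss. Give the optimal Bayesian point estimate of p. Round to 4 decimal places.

Mode = (19−1)/(19+35−2) = 18/52 = 0.3462.
Mean = 19/(19+35) = 19/54 = 0.3519.
Squared-error loss ⇒ the optimal estimator is the posterior mean.

0.3519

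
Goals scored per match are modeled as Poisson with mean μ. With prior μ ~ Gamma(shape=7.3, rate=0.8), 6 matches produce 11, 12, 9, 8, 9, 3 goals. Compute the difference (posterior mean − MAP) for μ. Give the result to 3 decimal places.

Σ counts = 52. Posterior: Gamma(shape = 7.3+52 = 59.3, rate = 0.8+6 = 6.8).
Mode = (α−1)/β = 58.3/6.8 = 8.574.
Mean = α/β = 59.3/6.8 = 8.721.
Difference = 8.721 − 8.574 = 0.147.

0.147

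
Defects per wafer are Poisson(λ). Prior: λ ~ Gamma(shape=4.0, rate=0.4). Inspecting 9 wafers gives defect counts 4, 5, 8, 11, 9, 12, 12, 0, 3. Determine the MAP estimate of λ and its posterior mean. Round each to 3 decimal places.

Σ counts = 64. Posterior: Gamma(shape = 4.0+64 = 68.0, rate = 0.4+9 = 9.4).
Mode = (α−1)/β = 67.0/9.4 = 7.128.
Mean = α/β = 68.0/9.4 = 7.234.

MAP: 7.128. Posterior mean: 7.234.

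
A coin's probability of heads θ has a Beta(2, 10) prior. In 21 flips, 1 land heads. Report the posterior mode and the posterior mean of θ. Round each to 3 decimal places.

Posterior: Beta(2+1, 10+20) = Beta(3, 30).
Mode = (3−1)/(3+30−2) = 2/31 = 0.065.
Mean = 3/(3+30) = 3/33 = 0.091.
The mean is pulled above the mode by the posterior's right skew.

MAP = 0.065, posterior mean = 0.091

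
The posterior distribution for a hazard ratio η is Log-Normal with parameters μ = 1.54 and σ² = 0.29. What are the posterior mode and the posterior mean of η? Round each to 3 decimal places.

Mode = exp(μ − σ²) = exp(1.25) = 3.490.
Mean = exp(μ + σ²/2) = exp(1.685) = 5.392.

η_MAP = 3.490, E[η|data] = 5.392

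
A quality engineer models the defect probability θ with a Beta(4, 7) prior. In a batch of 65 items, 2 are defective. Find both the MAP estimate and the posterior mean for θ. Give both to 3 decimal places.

MAP estimate = 0.068, posterior mean = 0.079

Posterior: Beta(4+2, 7+63) = Beta(6, 70).
Mode = (6−1)/(6+70−2) = 5/74 = 0.068.
Mean = 6/(6+70) = 6/76 = 0.079.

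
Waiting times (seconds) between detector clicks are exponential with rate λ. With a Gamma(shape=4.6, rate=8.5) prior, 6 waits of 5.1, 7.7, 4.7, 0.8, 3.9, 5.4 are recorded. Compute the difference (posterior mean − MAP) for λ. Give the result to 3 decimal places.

Σ times = 27.6. Posterior: Gamma(shape = 4.6+6 = 10.6, rate = 8.5+27.6 = 36.1).
Mode = (α−1)/β = 9.6/36.1 = 0.266.
Mean = α/β = 10.6/36.1 = 0.294.
Difference = 0.294 − 0.266 = 0.028.

0.028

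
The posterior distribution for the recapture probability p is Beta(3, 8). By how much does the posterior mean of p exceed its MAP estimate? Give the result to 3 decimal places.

Mode = (3−1)/(3+8−2) = 2/9 = 0.222.
Mean = 3/(3+8) = 3/11 = 0.273.
Difference = 0.273 − 0.222 = 0.051.
Mean > mode: the posterior has a right tail.

0.051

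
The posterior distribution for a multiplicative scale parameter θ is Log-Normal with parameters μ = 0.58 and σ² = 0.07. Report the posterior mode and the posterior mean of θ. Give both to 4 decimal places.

MAP = 1.6653; posterior mean = 1.8497

Mode = exp(μ − σ²) = exp(0.51) = 1.6653.
Mean = exp(μ + σ²/2) = exp(0.615) = 1.8497.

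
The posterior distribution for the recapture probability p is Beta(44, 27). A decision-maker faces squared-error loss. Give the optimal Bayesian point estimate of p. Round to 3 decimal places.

Mode = (44−1)/(44+27−2) = 43/69 = 0.623.
Mean = 44/(44+27) = 44/71 = 0.620.
Squared-error loss ⇒ the optimal estimator is the posterior mean.

0.620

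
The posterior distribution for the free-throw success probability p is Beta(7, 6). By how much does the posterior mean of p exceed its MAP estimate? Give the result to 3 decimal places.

-0.007

Mode = (7−1)/(7+6−2) = 6/11 = 0.545.
Mean = 7/(7+6) = 7/13 = 0.538.
Difference = 0.538 − 0.545 = -0.007.
The mean is pulled below the mode by the posterior's left skew.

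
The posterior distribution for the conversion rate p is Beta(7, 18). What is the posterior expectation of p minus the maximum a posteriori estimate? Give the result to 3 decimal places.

0.019

Mode = (7−1)/(7+18−2) = 6/23 = 0.261.
Mean = 7/(7+18) = 7/25 = 0.280.
Difference = 0.280 − 0.261 = 0.019.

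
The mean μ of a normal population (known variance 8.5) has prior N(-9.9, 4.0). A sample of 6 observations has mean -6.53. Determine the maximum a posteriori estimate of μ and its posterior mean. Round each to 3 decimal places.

Posterior for μ is Normal. Precision-weighted mean: (1/4.0·-9.9 + 6/8.5·-6.53) / (1/4.0 + 6/8.5) = -7.411.
A Normal posterior is symmetric, so mode = mean.

maximum a posteriori estimate = -7.411, posterior mean = -7.411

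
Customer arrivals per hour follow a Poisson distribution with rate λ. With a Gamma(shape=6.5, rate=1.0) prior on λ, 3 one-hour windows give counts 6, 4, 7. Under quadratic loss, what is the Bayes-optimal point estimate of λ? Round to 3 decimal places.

5.875

Σ counts = 17. Posterior: Gamma(shape = 6.5+17 = 23.5, rate = 1.0+3 = 4.0).
Mode = (α−1)/β = 22.5/4.0 = 5.625.
Mean = α/β = 23.5/4.0 = 5.875.
Quadratic loss ⇒ the optimal estimator is the posterior mean.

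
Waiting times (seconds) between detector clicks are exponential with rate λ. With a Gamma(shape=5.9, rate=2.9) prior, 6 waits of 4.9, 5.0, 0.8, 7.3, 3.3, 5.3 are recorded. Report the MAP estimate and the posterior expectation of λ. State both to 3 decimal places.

MAP: 0.369. Posterior mean: 0.403.

Σ times = 26.6. Posterior: Gamma(shape = 5.9+6 = 11.9, rate = 2.9+26.6 = 29.5).
Mode = (α−1)/β = 10.9/29.5 = 0.369.
Mean = α/β = 11.9/29.5 = 0.403.
Right-skewed posterior ⇒ mode < mean.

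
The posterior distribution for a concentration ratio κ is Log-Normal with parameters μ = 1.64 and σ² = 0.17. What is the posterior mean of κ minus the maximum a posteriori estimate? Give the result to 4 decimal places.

1.2633

Mode = exp(μ − σ²) = exp(1.47) = 4.3492.
Mean = exp(μ + σ²/2) = exp(1.725) = 5.6125.
Difference = 5.6125 − 4.3492 = 1.2633.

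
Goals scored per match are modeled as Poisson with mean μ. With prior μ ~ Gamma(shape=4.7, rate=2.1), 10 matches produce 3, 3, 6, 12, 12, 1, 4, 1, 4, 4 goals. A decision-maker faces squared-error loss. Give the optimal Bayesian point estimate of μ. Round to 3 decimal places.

Σ counts = 50. Posterior: Gamma(shape = 4.7+50 = 54.7, rate = 2.1+10 = 12.1).
Mode = (α−1)/β = 53.7/12.1 = 4.438.
Mean = α/β = 54.7/12.1 = 4.521.
Squared-error loss ⇒ the optimal estimator is the posterior mean.

4.521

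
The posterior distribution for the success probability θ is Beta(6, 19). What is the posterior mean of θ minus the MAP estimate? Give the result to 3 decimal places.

Mode = (6−1)/(6+19−2) = 5/23 = 0.217.
Mean = 6/(6+19) = 6/25 = 0.240.
Difference = 0.240 − 0.217 = 0.023.
The posterior is right-skewed, so the mean exceeds the mode.

0.023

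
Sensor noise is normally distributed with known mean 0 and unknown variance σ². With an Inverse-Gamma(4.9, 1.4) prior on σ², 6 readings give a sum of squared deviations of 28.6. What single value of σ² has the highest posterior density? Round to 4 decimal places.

Posterior: Inverse-Gamma(shape = 4.9+6/2 = 7.9, scale = 1.4+28.6/2 = 15.7).
Mode = β/(α+1) = 15.7/8.9 = 1.7640.
Mean = β/(α−1) = 15.7/6.9 = 2.2754.
This is the posterior mode — the MAP estimate.

1.7640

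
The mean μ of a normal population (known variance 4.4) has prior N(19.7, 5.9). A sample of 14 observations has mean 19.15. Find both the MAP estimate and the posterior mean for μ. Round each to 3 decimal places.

Posterior for μ is Normal. Precision-weighted mean: (1/5.9·19.7 + 14/4.4·19.15) / (1/5.9 + 14/4.4) = 19.178.
A Normal posterior is symmetric, so mode = mean.

MAP = 19.178; posterior mean = 19.178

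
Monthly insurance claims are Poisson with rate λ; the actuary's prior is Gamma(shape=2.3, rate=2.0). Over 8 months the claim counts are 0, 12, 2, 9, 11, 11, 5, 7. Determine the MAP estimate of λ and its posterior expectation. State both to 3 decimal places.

Σ counts = 57. Posterior: Gamma(shape = 2.3+57 = 59.3, rate = 2.0+8 = 10.0).
Mode = (α−1)/β = 58.3/10.0 = 5.830.
Mean = α/β = 59.3/10.0 = 5.930.
The posterior is right-skewed, so the mean exceeds the mode.

MAP: 5.830. Posterior mean: 5.930.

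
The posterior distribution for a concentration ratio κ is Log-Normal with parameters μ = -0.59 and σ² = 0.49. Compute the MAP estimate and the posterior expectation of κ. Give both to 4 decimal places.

MAP: 0.3396. Posterior mean: 0.7082.

Mode = exp(μ − σ²) = exp(-1.08) = 0.3396.
Mean = exp(μ + σ²/2) = exp(-0.345) = 0.7082.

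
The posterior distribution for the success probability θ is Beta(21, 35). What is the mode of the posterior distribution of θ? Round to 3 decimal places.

0.370

Mode = (21−1)/(21+35−2) = 20/54 = 0.370.
Mean = 21/(21+35) = 21/56 = 0.375.
This is the posterior mode — the MAP estimate.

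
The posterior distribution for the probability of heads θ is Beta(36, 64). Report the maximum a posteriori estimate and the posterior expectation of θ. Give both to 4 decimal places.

Mode = (36−1)/(36+64−2) = 35/98 = 0.3571.
Mean = 36/(36+64) = 36/100 = 0.3600.
The posterior is right-skewed, so the mean exceeds the mode.

MAP = 0.3571, posterior mean = 0.3600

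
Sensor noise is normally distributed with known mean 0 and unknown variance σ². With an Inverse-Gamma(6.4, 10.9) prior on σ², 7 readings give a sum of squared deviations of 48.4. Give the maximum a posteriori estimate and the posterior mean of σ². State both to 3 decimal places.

Posterior: Inverse-Gamma(shape = 6.4+7/2 = 9.9, scale = 10.9+48.4/2 = 35.1).
Mode = β/(α+1) = 35.1/10.9 = 3.220.
Mean = β/(α−1) = 35.1/8.9 = 3.944.

MAP: 3.220. Posterior mean: 3.944.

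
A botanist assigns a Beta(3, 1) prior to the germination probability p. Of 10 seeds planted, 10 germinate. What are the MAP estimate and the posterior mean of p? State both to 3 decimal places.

p_MAP = 1.000, E[p|data] = 0.929

Posterior: Beta(3+10, 1+0) = Beta(13, 1).
Since β = 1 ≤ 1 and α > 1, the Beta density is monotone increasing on [0,1]; the mode is at 1.
Mean = 13/(13+1) = 0.929.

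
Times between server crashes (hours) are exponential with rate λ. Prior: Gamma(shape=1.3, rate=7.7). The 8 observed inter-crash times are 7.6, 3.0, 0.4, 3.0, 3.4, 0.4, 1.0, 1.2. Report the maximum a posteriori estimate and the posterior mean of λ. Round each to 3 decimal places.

maximum a posteriori estimate = 0.300, posterior mean = 0.336

Σ times = 20.0. Posterior: Gamma(shape = 1.3+8 = 9.3, rate = 7.7+20.0 = 27.7).
Mode = (α−1)/β = 8.3/27.7 = 0.300.
Mean = α/β = 9.3/27.7 = 0.336.
Right-skewed posterior ⇒ mode < mean.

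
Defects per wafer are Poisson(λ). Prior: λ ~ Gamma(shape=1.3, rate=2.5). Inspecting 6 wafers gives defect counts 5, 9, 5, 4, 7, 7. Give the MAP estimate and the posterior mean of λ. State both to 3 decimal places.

Σ counts = 37. Posterior: Gamma(shape = 1.3+37 = 38.3, rate = 2.5+6 = 8.5).
Mode = (α−1)/β = 37.3/8.5 = 4.388.
Mean = α/β = 38.3/8.5 = 4.506.
Mean > mode: the posterior has a right tail.

MAP: 4.388. Posterior mean: 4.506.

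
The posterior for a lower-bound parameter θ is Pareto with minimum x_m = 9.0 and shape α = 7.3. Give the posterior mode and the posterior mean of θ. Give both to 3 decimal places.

MAP: 9.000. Posterior mean: 10.429.

The Pareto density is strictly decreasing on [x_m, ∞), so the mode is x_m = 9.000.
Mean = α·x_m/(α−1) = 7.3·9.0/6.3 = 10.429.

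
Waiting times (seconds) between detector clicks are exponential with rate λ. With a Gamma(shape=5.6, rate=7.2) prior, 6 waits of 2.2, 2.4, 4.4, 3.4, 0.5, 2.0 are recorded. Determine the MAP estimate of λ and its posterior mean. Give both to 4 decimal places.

MAP = 0.4796, posterior mean = 0.5249

Σ times = 14.9. Posterior: Gamma(shape = 5.6+6 = 11.6, rate = 7.2+14.9 = 22.1).
Mode = (α−1)/β = 10.6/22.1 = 0.4796.
Mean = α/β = 11.6/22.1 = 0.5249.
The mean is pulled above the mode by the posterior's right skew.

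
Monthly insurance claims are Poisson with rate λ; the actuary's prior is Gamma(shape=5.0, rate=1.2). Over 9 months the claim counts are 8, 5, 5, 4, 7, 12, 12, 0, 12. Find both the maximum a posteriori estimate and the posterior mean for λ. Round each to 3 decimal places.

Σ counts = 65. Posterior: Gamma(shape = 5.0+65 = 70.0, rate = 1.2+9 = 10.2).
Mode = (α−1)/β = 69.0/10.2 = 6.765.
Mean = α/β = 70.0/10.2 = 6.863.
Right-skewed posterior ⇒ mode < mean.

λ_MAP = 6.765, E[λ|data] = 6.863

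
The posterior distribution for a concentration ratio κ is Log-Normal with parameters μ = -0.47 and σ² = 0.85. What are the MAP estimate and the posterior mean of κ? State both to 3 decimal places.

Mode = exp(μ − σ²) = exp(-1.32) = 0.267.
Mean = exp(μ + σ²/2) = exp(-0.045) = 0.956.

κ_MAP = 0.267, E[κ|data] = 0.956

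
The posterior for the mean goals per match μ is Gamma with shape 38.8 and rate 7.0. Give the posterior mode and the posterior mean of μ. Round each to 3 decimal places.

Mode = (α−1)/β = 37.8/7.0 = 5.400.
Mean = α/β = 38.8/7.0 = 5.543.

MAP = 5.400, posterior mean = 5.543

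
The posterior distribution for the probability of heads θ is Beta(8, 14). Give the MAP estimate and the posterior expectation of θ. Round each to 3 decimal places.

Mode = (8−1)/(8+14−2) = 7/20 = 0.350.
Mean = 8/(8+14) = 8/22 = 0.364.

MAP = 0.350; posterior mean = 0.364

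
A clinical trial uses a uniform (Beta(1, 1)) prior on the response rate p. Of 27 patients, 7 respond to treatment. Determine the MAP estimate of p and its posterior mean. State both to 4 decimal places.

Posterior: Beta(1+7, 1+20) = Beta(8, 21).
Mode = (8−1)/(8+21−2) = 7/27 = 0.2593.
Mean = 8/(8+21) = 8/29 = 0.2759.

MAP estimate = 0.2593, posterior mean = 0.2759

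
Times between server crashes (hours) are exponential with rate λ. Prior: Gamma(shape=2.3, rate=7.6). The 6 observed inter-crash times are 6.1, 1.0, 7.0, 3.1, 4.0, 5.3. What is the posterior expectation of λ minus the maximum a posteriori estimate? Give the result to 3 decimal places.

Σ times = 26.5. Posterior: Gamma(shape = 2.3+6 = 8.3, rate = 7.6+26.5 = 34.1).
Mode = (α−1)/β = 7.3/34.1 = 0.214.
Mean = α/β = 8.3/34.1 = 0.243.
Difference = 0.243 − 0.214 = 0.029.
The posterior is right-skewed, so the mean exceeds the mode.

0.029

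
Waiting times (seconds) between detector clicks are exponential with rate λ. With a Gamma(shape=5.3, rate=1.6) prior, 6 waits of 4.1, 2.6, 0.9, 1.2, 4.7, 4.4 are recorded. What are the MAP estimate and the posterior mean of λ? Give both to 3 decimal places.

Σ times = 17.9. Posterior: Gamma(shape = 5.3+6 = 11.3, rate = 1.6+17.9 = 19.5).
Mode = (α−1)/β = 10.3/19.5 = 0.528.
Mean = α/β = 11.3/19.5 = 0.579.

MAP estimate = 0.528, posterior mean = 0.579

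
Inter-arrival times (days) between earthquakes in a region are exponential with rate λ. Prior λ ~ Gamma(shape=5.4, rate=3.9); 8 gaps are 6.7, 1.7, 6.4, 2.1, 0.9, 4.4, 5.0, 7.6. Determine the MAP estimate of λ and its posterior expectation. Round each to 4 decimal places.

MAP: 0.3204. Posterior mean: 0.3463.

Σ times = 34.8. Posterior: Gamma(shape = 5.4+8 = 13.4, rate = 3.9+34.8 = 38.7).
Mode = (α−1)/β = 12.4/38.7 = 0.3204.
Mean = α/β = 13.4/38.7 = 0.3463.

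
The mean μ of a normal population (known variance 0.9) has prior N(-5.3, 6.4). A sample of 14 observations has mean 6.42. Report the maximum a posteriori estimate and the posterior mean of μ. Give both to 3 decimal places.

MAP = 6.303; posterior mean = 6.303

Posterior for μ is Normal. Precision-weighted mean: (1/6.4·-5.3 + 14/0.9·6.42) / (1/6.4 + 14/0.9) = 6.303.
A Normal posterior is symmetric, so mode = mean.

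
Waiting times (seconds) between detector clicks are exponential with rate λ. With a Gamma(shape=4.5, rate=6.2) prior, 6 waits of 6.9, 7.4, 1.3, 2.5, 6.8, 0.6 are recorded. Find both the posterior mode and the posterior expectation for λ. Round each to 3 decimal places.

MAP = 0.300; posterior mean = 0.331

Σ times = 25.5. Posterior: Gamma(shape = 4.5+6 = 10.5, rate = 6.2+25.5 = 31.7).
Mode = (α−1)/β = 9.5/31.7 = 0.300.
Mean = α/β = 10.5/31.7 = 0.331.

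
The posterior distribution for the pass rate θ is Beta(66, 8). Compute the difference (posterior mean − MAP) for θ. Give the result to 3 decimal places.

-0.011

Mode = (66−1)/(66+8−2) = 65/72 = 0.903.
Mean = 66/(66+8) = 66/74 = 0.892.
Difference = 0.892 − 0.903 = -0.011.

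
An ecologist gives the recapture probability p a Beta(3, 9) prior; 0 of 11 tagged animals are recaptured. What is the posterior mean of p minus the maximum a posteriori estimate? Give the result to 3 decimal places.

0.035

Posterior: Beta(3+0, 9+11) = Beta(3, 20).
Mode = (3−1)/(3+20−2) = 2/21 = 0.095.
Mean = 3/(3+20) = 3/23 = 0.130.
Difference = 0.130 − 0.095 = 0.035.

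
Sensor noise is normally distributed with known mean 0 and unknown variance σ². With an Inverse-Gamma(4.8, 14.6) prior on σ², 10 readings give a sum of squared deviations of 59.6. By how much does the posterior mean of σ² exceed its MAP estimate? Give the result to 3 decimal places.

0.934

Posterior: Inverse-Gamma(shape = 4.8+10/2 = 9.8, scale = 14.6+59.6/2 = 44.4).
Mode = β/(α+1) = 44.4/10.8 = 4.111.
Mean = β/(α−1) = 44.4/8.8 = 5.045.
Difference = 5.045 − 4.111 = 0.934.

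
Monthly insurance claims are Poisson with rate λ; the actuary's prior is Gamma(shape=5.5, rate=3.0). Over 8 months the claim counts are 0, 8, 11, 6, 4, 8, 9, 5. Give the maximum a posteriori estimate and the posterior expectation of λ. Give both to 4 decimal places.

Σ counts = 51. Posterior: Gamma(shape = 5.5+51 = 56.5, rate = 3.0+8 = 11.0).
Mode = (α−1)/β = 55.5/11.0 = 5.0455.
Mean = α/β = 56.5/11.0 = 5.1364.

maximum a posteriori estimate = 5.0455, posterior expectation = 5.1364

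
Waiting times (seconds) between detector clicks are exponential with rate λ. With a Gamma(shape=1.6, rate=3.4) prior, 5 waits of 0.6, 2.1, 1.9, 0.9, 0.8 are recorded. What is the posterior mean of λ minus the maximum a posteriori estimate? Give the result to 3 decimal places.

Σ times = 6.3. Posterior: Gamma(shape = 1.6+5 = 6.6, rate = 3.4+6.3 = 9.7).
Mode = (α−1)/β = 5.6/9.7 = 0.577.
Mean = α/β = 6.6/9.7 = 0.680.
Difference = 0.680 − 0.577 = 0.103.
The posterior is right-skewed, so the mean exceeds the mode.

0.103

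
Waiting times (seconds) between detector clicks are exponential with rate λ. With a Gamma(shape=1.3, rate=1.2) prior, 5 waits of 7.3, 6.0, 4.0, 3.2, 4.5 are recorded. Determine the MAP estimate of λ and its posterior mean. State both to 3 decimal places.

λ_MAP = 0.202, E[λ|data] = 0.240

Σ times = 25.0. Posterior: Gamma(shape = 1.3+5 = 6.3, rate = 1.2+25.0 = 26.2).
Mode = (α−1)/β = 5.3/26.2 = 0.202.
Mean = α/β = 6.3/26.2 = 0.240.
Right-skewed posterior ⇒ mode < mean.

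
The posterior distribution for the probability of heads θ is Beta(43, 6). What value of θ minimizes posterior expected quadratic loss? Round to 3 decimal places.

Mode = (43−1)/(43+6−2) = 42/47 = 0.894.
Mean = 43/(43+6) = 43/49 = 0.878.
Quadratic loss ⇒ the optimal estimator is the posterior mean.

0.878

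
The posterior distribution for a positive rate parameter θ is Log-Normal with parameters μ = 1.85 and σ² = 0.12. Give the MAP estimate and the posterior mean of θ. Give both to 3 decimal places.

Mode = exp(μ − σ²) = exp(1.73) = 5.641.
Mean = exp(μ + σ²/2) = exp(1.910) = 6.753.
The mean is pulled above the mode by the posterior's right skew.

MAP = 5.641; posterior mean = 6.753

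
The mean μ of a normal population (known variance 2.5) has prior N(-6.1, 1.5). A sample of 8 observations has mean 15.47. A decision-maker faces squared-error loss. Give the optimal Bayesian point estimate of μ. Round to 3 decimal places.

11.751

Posterior for μ is Normal. Precision-weighted mean: (1/1.5·-6.1 + 8/2.5·15.47) / (1/1.5 + 8/2.5) = 11.751.
A Normal posterior is symmetric, so mode = mean.
Squared-error loss ⇒ the optimal estimator is the posterior mean.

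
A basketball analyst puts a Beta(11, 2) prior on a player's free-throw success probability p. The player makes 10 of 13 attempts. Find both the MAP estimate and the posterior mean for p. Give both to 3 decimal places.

p_MAP = 0.833, E[p|data] = 0.808

Posterior: Beta(11+10, 2+3) = Beta(21, 5).
Mode = (21−1)/(21+5−2) = 20/24 = 0.833.
Mean = 21/(21+5) = 21/26 = 0.808.
Mode > mean: the posterior has a left tail.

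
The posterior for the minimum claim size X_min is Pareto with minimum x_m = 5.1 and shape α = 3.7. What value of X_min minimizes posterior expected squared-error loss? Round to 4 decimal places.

The Pareto density is strictly decreasing on [x_m, ∞), so the mode is x_m = 5.1000.
Mean = α·x_m/(α−1) = 3.7·5.1/2.7 = 6.9889.
Squared-error loss ⇒ the optimal estimator is the posterior mean.

6.9889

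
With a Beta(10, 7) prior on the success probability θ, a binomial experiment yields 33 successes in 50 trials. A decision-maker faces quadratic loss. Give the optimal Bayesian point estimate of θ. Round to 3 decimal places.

0.642

Posterior: Beta(10+33, 7+17) = Beta(43, 24).
Mode = (43−1)/(43+24−2) = 42/65 = 0.646.
Mean = 43/(43+24) = 43/67 = 0.642.
Quadratic loss ⇒ the optimal estimator is the posterior mean.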